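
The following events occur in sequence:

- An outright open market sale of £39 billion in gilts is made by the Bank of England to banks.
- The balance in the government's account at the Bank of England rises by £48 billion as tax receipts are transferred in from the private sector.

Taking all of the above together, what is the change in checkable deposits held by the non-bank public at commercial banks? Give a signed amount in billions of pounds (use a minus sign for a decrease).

-£48 billion

OMO sale (to banks) £39 billion: the counterparty is a bank, so public deposits are unchanged → 0.
Government account inflow £48 billion: non-bank counterparties' bank balances fall → −£48B.
Net: 0 − 48 = -£48 billion.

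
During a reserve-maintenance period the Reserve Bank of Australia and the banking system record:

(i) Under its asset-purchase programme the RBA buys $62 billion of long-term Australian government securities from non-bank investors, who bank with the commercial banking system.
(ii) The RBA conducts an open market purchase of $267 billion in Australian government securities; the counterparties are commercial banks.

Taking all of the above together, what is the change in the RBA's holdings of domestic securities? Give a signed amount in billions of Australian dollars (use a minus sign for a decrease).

Asset purchase (from non-banks) $62 billion: securities added to the RBA's portfolio → +$62B.
OMO purchase (from banks) $267 billion: securities added to the RBA's portfolio → +$267B.
Net: 62 + 267 = +$329 billion.

+$329 billion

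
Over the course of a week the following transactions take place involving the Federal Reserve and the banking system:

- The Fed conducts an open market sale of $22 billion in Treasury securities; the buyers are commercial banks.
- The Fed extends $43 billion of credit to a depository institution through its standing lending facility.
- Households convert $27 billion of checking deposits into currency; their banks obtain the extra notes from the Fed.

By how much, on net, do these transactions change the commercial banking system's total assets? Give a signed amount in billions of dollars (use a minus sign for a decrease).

+$16 billion

Fed balance sheet:
  Assets:      Securities −$22B, Loans to banks +$43B
  Liabilities: Bank reserves −$6B, Currency in circulation +$27B
Commercial banking system:
  Assets:      Reserves at CB −$6B, Securities +$22B
  Liabilities: Checkable deposits −$27B, Borrowings from CB +$43B
Change in total bank assets = +$16 billion.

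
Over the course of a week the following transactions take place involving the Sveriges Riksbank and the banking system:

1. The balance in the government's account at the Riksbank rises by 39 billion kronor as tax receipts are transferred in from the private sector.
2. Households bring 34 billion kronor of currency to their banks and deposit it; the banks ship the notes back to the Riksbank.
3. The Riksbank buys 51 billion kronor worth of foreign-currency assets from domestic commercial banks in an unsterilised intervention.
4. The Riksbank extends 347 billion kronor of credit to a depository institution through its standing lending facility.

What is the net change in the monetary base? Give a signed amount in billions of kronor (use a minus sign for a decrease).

Riksbank balance sheet:
  Assets:      Loans to banks +347B, Foreign assets +51B
  Liabilities: Bank reserves +393B, Currency in circulation −34B, Government deposits +39B
Monetary base = currency + reserves: −34B + (+393B) = +359 billion.

+359 billion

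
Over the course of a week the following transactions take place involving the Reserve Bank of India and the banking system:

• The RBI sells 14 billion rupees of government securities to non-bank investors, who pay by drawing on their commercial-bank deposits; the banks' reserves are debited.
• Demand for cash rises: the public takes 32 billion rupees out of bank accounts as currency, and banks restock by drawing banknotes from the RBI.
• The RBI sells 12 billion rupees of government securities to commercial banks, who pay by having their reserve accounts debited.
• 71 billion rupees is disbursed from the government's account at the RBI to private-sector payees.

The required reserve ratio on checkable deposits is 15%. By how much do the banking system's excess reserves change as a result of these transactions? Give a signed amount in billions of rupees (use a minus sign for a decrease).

+9.25 billion

Asset sale (to non-banks) 14 billion rupees: reserves −14B, deposits −14B.
Currency withdrawal 32 billion rupees: reserves −32B, deposits −32B.
OMO sale (to banks) 12 billion rupees: reserves −12B, deposits 0.
Government spending 71 billion rupees: reserves +71B, deposits +71B.
Totals: Δreserves = +13B, Δdeposits = +25B.
Δrequired reserves = 15% × +25B = +3.75B.
Δexcess reserves = Δreserves − Δrequired = +13B − (+3.75B) = +9.25 billion.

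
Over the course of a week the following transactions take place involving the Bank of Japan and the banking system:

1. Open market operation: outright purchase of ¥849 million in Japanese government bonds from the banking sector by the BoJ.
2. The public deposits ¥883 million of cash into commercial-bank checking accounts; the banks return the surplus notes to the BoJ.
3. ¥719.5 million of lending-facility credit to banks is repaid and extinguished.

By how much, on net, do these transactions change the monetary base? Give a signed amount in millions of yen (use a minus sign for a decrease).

+¥129.5 million

BoJ balance sheet:
  Assets:      Securities +¥849M, Loans to banks −¥719.5M
  Liabilities: Bank reserves +¥1012.5M, Currency in circulation −¥883M
Commercial banking system:
  Assets:      Reserves at CB +¥1012.5M, Securities −¥849M
  Liabilities: Checkable deposits +¥883M, Borrowings from CB −¥719.5M
Monetary base = currency + reserves: −¥883M + (+¥1012.5M) = +¥129.5 million.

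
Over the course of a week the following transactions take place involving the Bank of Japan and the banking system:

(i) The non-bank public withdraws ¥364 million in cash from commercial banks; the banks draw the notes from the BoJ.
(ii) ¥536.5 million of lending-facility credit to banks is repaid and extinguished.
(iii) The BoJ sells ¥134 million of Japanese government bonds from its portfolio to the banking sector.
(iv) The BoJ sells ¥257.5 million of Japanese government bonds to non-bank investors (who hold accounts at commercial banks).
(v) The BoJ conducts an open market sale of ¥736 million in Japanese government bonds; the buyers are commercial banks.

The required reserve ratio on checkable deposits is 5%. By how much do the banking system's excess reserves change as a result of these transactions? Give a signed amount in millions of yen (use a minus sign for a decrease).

-¥1996.925 million

Currency withdrawal ¥364 million: reserves −¥364M, deposits −¥364M.
Discount-window repayment ¥536.5 million: reserves −¥536.5M, deposits 0.
OMO sale (to banks) ¥134 million: reserves −¥134M, deposits 0.
Asset sale (to non-banks) ¥257.5 million: reserves −¥257.5M, deposits −¥257.5M.
OMO sale (to banks) ¥736 million: reserves −¥736M, deposits 0.
Totals: Δreserves = −¥2028M, Δdeposits = −¥621.5M.
Δrequired reserves = 5% × −¥621.5M = −¥31.075M.
Δexcess reserves = Δreserves − Δrequired = −¥2028M − (−¥31.075M) = -¥1996.925 million.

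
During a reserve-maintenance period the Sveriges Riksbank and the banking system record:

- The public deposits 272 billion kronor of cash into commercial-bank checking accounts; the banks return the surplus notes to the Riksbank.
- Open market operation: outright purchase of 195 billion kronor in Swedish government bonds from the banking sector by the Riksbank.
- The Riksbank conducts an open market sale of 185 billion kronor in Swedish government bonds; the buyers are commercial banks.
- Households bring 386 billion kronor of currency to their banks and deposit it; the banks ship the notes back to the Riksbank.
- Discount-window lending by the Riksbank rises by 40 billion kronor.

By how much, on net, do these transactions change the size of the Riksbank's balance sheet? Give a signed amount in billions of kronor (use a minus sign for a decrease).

+50 billion

Currency deposit 272 billion kronor: only the composition of liabilities changes → 0.
OMO purchase (from banks) 195 billion kronor: a Riksbank asset is acquired → +195B.
OMO sale (to banks) 185 billion kronor: a Riksbank asset is shed → −185B.
Currency deposit 386 billion kronor: only the composition of liabilities changes → 0.
Discount-window loan 40 billion kronor: a Riksbank asset is acquired → +40B.
Net: 0 + 195 − 185 + 0 + 40 = +50 billion.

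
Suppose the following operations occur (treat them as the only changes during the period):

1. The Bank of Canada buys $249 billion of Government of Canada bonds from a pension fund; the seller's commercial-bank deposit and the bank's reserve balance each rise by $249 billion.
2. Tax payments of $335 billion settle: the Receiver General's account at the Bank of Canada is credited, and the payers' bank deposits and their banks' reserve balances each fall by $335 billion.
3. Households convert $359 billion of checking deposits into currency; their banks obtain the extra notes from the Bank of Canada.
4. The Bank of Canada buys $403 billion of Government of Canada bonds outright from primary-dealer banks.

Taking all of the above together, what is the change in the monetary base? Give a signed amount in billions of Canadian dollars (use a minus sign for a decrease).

+$317 billion

Bank of Canada balance sheet:
  Assets:      Securities +$652B
  Liabilities: Bank reserves −$42B, Currency in circulation +$359B, Government deposits +$335B
Commercial banking system:
  Assets:      Reserves at CB −$42B, Securities −$403B
  Liabilities: Checkable deposits −$445B
Monetary base = currency + reserves: +$359B + (−$42B) = +$317 billion.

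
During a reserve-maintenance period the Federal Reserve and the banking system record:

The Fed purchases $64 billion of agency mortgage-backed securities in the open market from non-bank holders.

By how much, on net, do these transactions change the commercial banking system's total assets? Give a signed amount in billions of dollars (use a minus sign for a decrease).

Asset purchase (from non-banks) $64 billion: bank balance sheets expand → +$64B.

+$64 billion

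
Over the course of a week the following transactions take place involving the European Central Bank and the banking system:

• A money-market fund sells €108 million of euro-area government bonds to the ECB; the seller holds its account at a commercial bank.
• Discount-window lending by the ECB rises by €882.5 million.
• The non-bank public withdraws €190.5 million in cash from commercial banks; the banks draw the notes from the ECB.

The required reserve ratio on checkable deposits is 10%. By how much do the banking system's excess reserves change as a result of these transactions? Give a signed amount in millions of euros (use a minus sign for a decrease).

Asset purchase (from non-banks) €108 million: reserves +€108M, deposits +€108M.
Discount-window loan €882.5 million: reserves +€882.5M, deposits 0.
Currency withdrawal €190.5 million: reserves −€190.5M, deposits −€190.5M.
Totals: Δreserves = +€800M, Δdeposits = −€82.5M.
Δrequired reserves = 10% × −€82.5M = −€8.25M.
Δexcess reserves = Δreserves − Δrequired = +€800M − (−€8.25M) = +€808.25 million.

+€808.25 million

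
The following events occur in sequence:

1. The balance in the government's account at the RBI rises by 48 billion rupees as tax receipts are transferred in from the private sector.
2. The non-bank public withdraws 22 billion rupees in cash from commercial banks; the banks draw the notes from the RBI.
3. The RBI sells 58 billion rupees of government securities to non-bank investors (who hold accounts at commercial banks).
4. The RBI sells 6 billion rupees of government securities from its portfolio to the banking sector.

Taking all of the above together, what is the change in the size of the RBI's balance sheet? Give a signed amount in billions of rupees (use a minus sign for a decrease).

-64 billion

RBI balance sheet:
  Assets:      Securities −64B
  Liabilities: Bank reserves −134B, Currency in circulation +22B, Government deposits +48B
Commercial banking system:
  Assets:      Reserves at CB −134B, Securities +6B
  Liabilities: Checkable deposits −128B
Change in total RBI assets = -64 billion.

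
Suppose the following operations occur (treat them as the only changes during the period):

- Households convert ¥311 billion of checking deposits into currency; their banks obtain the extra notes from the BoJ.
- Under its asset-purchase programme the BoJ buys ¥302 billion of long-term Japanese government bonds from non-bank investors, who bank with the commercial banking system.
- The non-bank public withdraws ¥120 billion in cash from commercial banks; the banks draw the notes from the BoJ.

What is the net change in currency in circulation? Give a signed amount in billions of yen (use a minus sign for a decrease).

BoJ balance sheet:
  Assets:      Securities +¥302B
  Liabilities: Bank reserves −¥129B, Currency in circulation +¥431B
Commercial banking system:
  Assets:      Reserves at CB −¥129B
  Liabilities: Checkable deposits −¥129B
So the change in currency in circulation is +¥431 billion.

+¥431 billion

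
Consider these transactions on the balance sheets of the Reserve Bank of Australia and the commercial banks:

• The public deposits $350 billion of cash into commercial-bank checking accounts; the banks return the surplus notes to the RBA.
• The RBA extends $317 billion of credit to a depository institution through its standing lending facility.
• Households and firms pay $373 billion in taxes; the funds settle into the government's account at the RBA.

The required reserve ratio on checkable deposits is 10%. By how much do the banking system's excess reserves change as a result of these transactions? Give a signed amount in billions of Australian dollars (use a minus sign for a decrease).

+$296.3 billion

Currency deposit $350 billion: reserves +$350B, deposits +$350B.
Discount-window loan $317 billion: reserves +$317B, deposits 0.
Government account inflow $373 billion: reserves −$373B, deposits −$373B.
Totals: Δreserves = +$294B, Δdeposits = −$23B.
Δrequired reserves = 10% × −$23B = −$2.3B.
Δexcess reserves = Δreserves − Δrequired = +$294B − (−$2.3B) = +$296.3 billion.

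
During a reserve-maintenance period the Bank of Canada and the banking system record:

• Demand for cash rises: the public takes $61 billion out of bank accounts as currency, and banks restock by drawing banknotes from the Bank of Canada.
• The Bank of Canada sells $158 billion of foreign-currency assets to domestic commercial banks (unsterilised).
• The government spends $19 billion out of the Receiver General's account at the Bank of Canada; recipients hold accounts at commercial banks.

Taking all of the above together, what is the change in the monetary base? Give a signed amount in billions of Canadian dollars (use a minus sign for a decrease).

Currency withdrawal $61 billion: just a shift between currency and reserves — both are base money → 0.
FX sale $158 billion: Bank of Canada balance sheet contracts → −$158B.
Government spending $19 billion: a non-base liability converts back to reserves → +$19B.
Net: 0 − 158 + 19 = -$139 billion.

-$139 billion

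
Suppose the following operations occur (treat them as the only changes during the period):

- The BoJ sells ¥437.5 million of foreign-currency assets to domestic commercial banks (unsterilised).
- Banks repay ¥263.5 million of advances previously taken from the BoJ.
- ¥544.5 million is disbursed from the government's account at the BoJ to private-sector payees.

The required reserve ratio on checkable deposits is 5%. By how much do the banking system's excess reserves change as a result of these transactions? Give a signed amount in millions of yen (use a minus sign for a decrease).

-¥183.725 million

FX sale ¥437.5 million: reserves −¥437.5M, deposits 0.
Discount-window repayment ¥263.5 million: reserves −¥263.5M, deposits 0.
Government spending ¥544.5 million: reserves +¥544.5M, deposits +¥544.5M.
Totals: Δreserves = −¥156.5M, Δdeposits = +¥544.5M.
Δrequired reserves = 5% × +¥544.5M = +¥27.225M.
Δexcess reserves = Δreserves − Δrequired = −¥156.5M − (+¥27.225M) = -¥183.725 million.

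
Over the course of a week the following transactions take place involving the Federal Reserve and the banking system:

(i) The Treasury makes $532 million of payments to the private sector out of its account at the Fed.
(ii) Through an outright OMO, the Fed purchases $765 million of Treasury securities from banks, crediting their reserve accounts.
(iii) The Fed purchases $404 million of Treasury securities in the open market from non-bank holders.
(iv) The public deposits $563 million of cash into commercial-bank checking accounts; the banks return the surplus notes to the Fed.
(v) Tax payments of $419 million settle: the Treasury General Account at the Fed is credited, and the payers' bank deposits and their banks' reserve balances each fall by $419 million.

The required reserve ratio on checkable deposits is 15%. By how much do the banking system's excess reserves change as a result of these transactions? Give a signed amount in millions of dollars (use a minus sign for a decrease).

Government spending $532 million: reserves +$532M, deposits +$532M.
OMO purchase (from banks) $765 million: reserves +$765M, deposits 0.
Asset purchase (from non-banks) $404 million: reserves +$404M, deposits +$404M.
Currency deposit $563 million: reserves +$563M, deposits +$563M.
Government account inflow $419 million: reserves −$419M, deposits −$419M.
Totals: Δreserves = +$1845M, Δdeposits = +$1080M.
Δrequired reserves = 15% × +$1080M = +$162M.
Δexcess reserves = Δreserves − Δrequired = +$1845M − (+$162M) = +$1683 million.

+$1683 million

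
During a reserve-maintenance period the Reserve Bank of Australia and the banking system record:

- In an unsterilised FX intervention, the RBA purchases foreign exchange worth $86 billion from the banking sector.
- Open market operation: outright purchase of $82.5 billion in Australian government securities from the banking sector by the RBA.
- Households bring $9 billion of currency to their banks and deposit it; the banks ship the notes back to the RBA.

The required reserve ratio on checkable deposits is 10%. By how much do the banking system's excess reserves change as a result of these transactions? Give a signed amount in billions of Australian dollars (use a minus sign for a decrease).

FX purchase $86 billion: reserves +$86B, deposits 0.
OMO purchase (from banks) $82.5 billion: reserves +$82.5B, deposits 0.
Currency deposit $9 billion: reserves +$9B, deposits +$9B.
Totals: Δreserves = +$177.5B, Δdeposits = +$9B.
Δrequired reserves = 10% × +$9B = +$0.9B.
Δexcess reserves = Δreserves − Δrequired = +$177.5B − (+$0.9B) = +$176.6 billion.

+$176.6 billion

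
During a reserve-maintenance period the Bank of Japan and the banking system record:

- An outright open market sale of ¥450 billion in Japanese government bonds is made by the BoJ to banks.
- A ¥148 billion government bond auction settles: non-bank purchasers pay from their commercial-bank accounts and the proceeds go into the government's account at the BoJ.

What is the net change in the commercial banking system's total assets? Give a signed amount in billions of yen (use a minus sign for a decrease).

BoJ balance sheet:
  Assets:      Securities −¥450B
  Liabilities: Bank reserves −¥598B, Government deposits +¥148B
Commercial banking system:
  Assets:      Reserves at CB −¥598B, Securities +¥450B
  Liabilities: Checkable deposits −¥148B
Change in total bank assets = -¥148 billion.

-¥148 billion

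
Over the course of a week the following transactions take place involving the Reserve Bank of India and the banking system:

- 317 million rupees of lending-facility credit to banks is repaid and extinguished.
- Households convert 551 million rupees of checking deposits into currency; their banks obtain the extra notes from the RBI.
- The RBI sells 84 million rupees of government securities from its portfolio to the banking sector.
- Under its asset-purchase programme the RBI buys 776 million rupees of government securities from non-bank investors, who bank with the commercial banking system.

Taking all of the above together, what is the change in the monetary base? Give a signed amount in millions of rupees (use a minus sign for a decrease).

+375 million

RBI balance sheet:
  Assets:      Securities +692M, Loans to banks −317M
  Liabilities: Bank reserves −176M, Currency in circulation +551M
Monetary base = currency + reserves: +551M + (−176M) = +375 million.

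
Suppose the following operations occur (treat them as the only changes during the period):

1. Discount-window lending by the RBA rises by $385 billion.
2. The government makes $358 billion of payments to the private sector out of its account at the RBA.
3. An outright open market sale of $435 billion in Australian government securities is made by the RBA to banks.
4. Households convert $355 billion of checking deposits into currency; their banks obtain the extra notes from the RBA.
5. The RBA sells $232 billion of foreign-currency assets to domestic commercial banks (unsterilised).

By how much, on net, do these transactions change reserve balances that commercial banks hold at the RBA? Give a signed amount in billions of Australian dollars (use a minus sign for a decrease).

-$279 billion

Discount-window loan $385 billion: the loan is credited to the bank's reserve account → +$385B.
Government spending $358 billion: government payments flow into bank reserve accounts → +$358B.
OMO sale (to banks) $435 billion: the buying banks pay out of their reserve balances → −$435B.
Currency withdrawal $355 billion: banks swap reserves for currency → −$355B.
FX sale $232 billion: the buying banks pay out of their reserve balances → −$232B.
Net: 385 + 358 − 435 − 355 − 232 = -$279 billion.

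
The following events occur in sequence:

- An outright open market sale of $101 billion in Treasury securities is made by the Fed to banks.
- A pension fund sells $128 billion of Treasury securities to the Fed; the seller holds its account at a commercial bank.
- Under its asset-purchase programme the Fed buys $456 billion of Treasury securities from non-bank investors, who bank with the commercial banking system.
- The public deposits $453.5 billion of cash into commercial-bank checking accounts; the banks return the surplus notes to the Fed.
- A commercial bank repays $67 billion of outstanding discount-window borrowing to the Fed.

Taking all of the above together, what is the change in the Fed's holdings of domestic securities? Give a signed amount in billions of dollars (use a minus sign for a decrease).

+$483 billion

OMO sale (to banks) $101 billion: securities removed from the Fed's portfolio → −$101B.
Asset purchase (from non-banks) $128 billion: securities added to the Fed's portfolio → +$128B.
Asset purchase (from non-banks) $456 billion: securities added to the Fed's portfolio → +$456B.
Currency deposit $453.5 billion: the Fed's securities portfolio is untouched → 0.
Discount-window repayment $67 billion: the Fed's securities portfolio is untouched → 0.
Net: −101 + 128 + 456 + 0 + 0 = +$483 billion.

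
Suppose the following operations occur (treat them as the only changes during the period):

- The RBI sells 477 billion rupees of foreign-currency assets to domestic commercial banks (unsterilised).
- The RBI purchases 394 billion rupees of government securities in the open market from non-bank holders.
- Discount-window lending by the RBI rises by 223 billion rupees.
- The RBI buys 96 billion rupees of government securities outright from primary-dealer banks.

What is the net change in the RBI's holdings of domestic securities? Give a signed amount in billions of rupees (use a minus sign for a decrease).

+490 billion

RBI balance sheet:
  Assets:      Securities +490B, Loans to banks +223B, Foreign assets −477B
  Liabilities: Bank reserves +236B
So the change in the RBI's holdings of domestic securities is +490 billion.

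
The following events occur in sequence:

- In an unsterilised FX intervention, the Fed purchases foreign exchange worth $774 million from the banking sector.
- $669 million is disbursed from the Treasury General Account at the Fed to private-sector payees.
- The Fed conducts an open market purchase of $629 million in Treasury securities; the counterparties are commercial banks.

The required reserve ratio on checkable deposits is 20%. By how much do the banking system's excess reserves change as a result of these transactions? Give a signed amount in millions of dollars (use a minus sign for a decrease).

+$1938.2 million

FX purchase $774 million: reserves +$774M, deposits 0.
Government spending $669 million: reserves +$669M, deposits +$669M.
OMO purchase (from banks) $629 million: reserves +$629M, deposits 0.
Totals: Δreserves = +$2072M, Δdeposits = +$669M.
Δrequired reserves = 20% × +$669M = +$133.8M.
Δexcess reserves = Δreserves − Δrequired = +$2072M − (+$133.8M) = +$1938.2 million.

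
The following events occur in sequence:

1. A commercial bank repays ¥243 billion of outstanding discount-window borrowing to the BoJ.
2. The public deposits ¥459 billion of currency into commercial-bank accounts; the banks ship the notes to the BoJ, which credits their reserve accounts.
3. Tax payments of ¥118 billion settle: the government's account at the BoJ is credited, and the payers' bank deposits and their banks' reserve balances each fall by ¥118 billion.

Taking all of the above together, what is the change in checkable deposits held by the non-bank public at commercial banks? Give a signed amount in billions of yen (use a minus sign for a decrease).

+¥341 billion

Discount-window repayment ¥243 billion: the counterparty is a bank, so public deposits are unchanged → 0.
Currency deposit ¥459 billion: non-bank counterparties' bank balances rise → +¥459B.
Government account inflow ¥118 billion: non-bank counterparties' bank balances fall → −¥118B.
Net: 0 + 459 − 118 = +¥341 billion.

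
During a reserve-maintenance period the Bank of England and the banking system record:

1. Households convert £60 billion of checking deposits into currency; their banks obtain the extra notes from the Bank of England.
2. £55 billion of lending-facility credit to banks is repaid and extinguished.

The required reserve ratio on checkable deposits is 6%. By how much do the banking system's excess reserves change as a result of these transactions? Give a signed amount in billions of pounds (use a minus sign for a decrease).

Currency withdrawal £60 billion: reserves −£60B, deposits −£60B.
Discount-window repayment £55 billion: reserves −£55B, deposits 0.
Totals: Δreserves = −£115B, Δdeposits = −£60B.
Δrequired reserves = 6% × −£60B = −£3.6B.
Δexcess reserves = Δreserves − Δrequired = −£115B − (−£3.6B) = -£111.4 billion.

-£111.4 billion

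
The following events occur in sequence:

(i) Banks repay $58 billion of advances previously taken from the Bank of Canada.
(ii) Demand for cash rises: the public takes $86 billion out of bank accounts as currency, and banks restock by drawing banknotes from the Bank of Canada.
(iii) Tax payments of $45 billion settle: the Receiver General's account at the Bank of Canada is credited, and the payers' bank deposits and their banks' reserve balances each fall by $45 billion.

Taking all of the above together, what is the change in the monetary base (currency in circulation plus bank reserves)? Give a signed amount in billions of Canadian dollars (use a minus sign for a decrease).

Bank of Canada balance sheet:
  Assets:      Loans to banks −$58B
  Liabilities: Bank reserves −$189B, Currency in circulation +$86B, Government deposits +$45B
Monetary base = currency + reserves: +$86B + (−$189B) = -$103 billion.

-$103 billion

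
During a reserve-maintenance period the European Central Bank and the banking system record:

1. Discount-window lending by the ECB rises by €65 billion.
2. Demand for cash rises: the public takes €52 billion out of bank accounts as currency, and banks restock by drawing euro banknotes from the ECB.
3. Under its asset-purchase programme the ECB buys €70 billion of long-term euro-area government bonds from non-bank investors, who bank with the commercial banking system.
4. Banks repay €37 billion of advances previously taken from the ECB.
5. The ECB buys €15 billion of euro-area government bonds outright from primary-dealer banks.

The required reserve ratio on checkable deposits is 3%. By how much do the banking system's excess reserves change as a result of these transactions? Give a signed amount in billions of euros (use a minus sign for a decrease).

+€60.46 billion

Discount-window loan €65 billion: reserves +€65B, deposits 0.
Currency withdrawal €52 billion: reserves −€52B, deposits −€52B.
Asset purchase (from non-banks) €70 billion: reserves +€70B, deposits +€70B.
Discount-window repayment €37 billion: reserves −€37B, deposits 0.
OMO purchase (from banks) €15 billion: reserves +€15B, deposits 0.
Totals: Δreserves = +€61B, Δdeposits = +€18B.
Δrequired reserves = 3% × +€18B = +€0.54B.
Δexcess reserves = Δreserves − Δrequired = +€61B − (+€0.54B) = +€60.46 billion.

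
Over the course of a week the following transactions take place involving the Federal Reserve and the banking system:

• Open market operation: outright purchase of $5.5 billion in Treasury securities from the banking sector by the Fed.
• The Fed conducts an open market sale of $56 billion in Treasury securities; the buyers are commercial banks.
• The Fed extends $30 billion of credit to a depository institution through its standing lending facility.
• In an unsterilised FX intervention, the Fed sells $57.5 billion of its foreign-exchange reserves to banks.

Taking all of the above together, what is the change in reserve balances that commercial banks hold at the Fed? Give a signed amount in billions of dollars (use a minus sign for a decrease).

-$78 billion

Fed balance sheet:
  Assets:      Securities −$50.5B, Loans to banks +$30B, Foreign assets −$57.5B
  Liabilities: Bank reserves −$78B
Commercial banking system:
  Assets:      Reserves at CB −$78B, Securities +$50.5B, Foreign assets +$57.5B
  Liabilities: Borrowings from CB +$30B
So the change in reserve balances that commercial banks hold at the Fed is -$78 billion.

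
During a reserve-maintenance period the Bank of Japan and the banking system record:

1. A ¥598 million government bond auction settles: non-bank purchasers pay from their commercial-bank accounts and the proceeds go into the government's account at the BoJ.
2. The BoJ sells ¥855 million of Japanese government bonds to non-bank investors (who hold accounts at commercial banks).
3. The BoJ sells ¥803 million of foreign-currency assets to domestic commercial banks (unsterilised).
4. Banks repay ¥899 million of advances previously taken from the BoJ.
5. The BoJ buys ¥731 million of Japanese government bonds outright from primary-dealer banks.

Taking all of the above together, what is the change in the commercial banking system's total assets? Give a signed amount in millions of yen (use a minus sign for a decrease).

Government account inflow ¥598 million: bank balance sheets shrink → −¥598M.
Asset sale (to non-banks) ¥855 million: bank balance sheets shrink → −¥855M.
FX sale ¥803 million: just an asset swap on bank balance sheets → 0.
Discount-window repayment ¥899 million: bank balance sheets shrink → −¥899M.
OMO purchase (from banks) ¥731 million: just an asset swap on bank balance sheets → 0.
Net: −598 − 855 + 0 − 899 + 0 = -¥2352 million.

-¥2352 million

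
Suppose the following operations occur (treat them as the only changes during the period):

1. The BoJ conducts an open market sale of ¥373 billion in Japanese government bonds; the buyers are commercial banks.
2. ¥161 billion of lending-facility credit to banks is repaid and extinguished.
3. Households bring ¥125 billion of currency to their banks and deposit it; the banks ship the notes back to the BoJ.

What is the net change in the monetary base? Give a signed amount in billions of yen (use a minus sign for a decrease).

BoJ balance sheet:
  Assets:      Securities −¥373B, Loans to banks −¥161B
  Liabilities: Bank reserves −¥409B, Currency in circulation −¥125B
Monetary base = currency + reserves: −¥125B + (−¥409B) = -¥534 billion.

-¥534 billion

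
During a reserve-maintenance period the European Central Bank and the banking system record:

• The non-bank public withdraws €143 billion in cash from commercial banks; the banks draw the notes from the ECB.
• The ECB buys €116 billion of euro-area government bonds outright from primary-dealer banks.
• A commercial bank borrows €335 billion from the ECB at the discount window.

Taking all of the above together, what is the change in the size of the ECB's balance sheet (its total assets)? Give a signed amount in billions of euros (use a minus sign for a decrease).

Currency withdrawal €143 billion: only the composition of liabilities changes → 0.
OMO purchase (from banks) €116 billion: an ECB asset is acquired → +€116B.
Discount-window loan €335 billion: an ECB asset is acquired → +€335B.
Net: 0 + 116 + 335 = +€451 billion.

+€451 billion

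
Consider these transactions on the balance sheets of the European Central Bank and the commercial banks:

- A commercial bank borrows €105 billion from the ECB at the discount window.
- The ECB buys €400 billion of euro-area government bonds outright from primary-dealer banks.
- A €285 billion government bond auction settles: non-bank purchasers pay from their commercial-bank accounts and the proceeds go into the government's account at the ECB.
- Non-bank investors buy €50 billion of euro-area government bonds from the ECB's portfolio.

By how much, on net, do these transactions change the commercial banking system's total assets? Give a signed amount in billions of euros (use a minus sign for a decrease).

-€230 billion

Discount-window loan €105 billion: bank balance sheets expand → +€105B.
OMO purchase (from banks) €400 billion: just an asset swap on bank balance sheets → 0.
Government account inflow €285 billion: bank balance sheets shrink → −€285B.
Asset sale (to non-banks) €50 billion: bank balance sheets shrink → −€50B.
Net: 105 + 0 − 285 − 50 = -€230 billion.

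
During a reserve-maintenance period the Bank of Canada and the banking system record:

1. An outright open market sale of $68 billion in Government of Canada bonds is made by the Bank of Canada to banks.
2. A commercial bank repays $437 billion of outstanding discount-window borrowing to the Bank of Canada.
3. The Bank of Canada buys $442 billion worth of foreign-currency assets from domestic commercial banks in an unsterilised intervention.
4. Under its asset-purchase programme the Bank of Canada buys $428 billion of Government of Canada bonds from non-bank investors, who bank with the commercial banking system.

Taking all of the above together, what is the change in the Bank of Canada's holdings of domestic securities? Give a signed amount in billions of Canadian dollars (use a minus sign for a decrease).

Bank of Canada balance sheet:
  Assets:      Securities +$360B, Loans to banks −$437B, Foreign assets +$442B
  Liabilities: Bank reserves +$365B
So the change in the Bank of Canada's holdings of domestic securities is +$360 billion.

+$360 billion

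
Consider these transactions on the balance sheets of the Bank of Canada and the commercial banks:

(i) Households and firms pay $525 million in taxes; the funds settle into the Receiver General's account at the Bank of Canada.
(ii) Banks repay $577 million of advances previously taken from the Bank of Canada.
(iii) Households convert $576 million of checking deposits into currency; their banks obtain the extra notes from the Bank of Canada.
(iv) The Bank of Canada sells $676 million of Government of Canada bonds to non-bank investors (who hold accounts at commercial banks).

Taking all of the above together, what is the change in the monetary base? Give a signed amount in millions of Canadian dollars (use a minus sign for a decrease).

Government account inflow $525 million: reserves shift to a non-base liability → −$525M.
Discount-window repayment $577 million: Bank of Canada balance sheet contracts → −$577M.
Currency withdrawal $576 million: just a shift between currency and reserves — both are base money → 0.
Asset sale (to non-banks) $676 million: Bank of Canada balance sheet contracts → −$676M.
Net: −525 − 577 + 0 − 676 = -$1778 million.

-$1778 million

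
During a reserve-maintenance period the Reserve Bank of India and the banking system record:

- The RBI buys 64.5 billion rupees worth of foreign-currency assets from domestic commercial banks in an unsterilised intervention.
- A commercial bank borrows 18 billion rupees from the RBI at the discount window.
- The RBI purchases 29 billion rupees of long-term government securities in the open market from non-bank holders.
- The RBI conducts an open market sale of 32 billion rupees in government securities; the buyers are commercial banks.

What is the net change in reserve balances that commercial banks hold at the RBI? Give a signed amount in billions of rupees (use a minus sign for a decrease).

+79.5 billion

FX purchase 64.5 billion rupees: the RBI pays by crediting reserve accounts → +64.5B.
Discount-window loan 18 billion rupees: the loan is credited to the bank's reserve account → +18B.
Asset purchase (from non-banks) 29 billion rupees: the RBI pays by crediting reserve accounts → +29B.
OMO sale (to banks) 32 billion rupees: the buying banks pay out of their reserve balances → −32B.
Net: 64.5 + 18 + 29 − 32 = +79.5 billion.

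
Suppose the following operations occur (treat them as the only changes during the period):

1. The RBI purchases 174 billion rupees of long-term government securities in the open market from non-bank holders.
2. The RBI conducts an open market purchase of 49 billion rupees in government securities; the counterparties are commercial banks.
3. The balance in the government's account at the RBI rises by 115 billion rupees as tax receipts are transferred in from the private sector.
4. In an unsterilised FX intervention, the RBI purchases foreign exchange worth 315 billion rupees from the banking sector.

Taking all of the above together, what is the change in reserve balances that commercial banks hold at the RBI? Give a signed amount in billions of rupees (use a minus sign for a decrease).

+423 billion

RBI balance sheet:
  Assets:      Securities +223B, Foreign assets +315B
  Liabilities: Bank reserves +423B, Government deposits +115B
Commercial banking system:
  Assets:      Reserves at CB +423B, Securities −49B, Foreign assets −315B
  Liabilities: Checkable deposits +59B
So the change in reserve balances that commercial banks hold at the RBI is +423 billion.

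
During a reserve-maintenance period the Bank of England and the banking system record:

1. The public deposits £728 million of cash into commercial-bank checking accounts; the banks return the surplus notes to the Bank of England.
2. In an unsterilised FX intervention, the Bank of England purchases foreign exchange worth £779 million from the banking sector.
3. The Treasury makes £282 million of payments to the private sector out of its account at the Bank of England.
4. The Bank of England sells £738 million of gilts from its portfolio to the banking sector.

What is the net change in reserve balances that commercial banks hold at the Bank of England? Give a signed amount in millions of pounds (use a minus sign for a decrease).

+£1051 million

Currency deposit £728 million: returned notes are swapped for reserve credit → +£728M.
FX purchase £779 million: the Bank of England pays by crediting reserve accounts → +£779M.
Government spending £282 million: government payments flow into bank reserve accounts → +£282M.
OMO sale (to banks) £738 million: the buying banks pay out of their reserve balances → −£738M.
Net: 728 + 779 + 282 − 738 = +£1051 million.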